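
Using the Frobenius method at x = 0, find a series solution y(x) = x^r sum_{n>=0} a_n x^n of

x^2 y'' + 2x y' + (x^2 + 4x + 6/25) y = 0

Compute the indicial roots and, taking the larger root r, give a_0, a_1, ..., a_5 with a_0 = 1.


Write in Frobenius form y'' + (p(x)/x) y' + (q(x)/x^2) y = 0:
  p(x) = 2,  q(x) = x^2 + 4x + 6/25.
Indicial equation: r(r-1) + (2) r + (6/25) = 0 -> roots r_1 = -2/5, r_2 = -3/5.
Take r = r_1 = -2/5. Let y(x) = x^r sum_{n>=0} a_n x^n with a_0 = 1.
Substitute y = x^r sum a_n x^n and match x^{r+n}. The recurrence is
  D(n) a_n + 4 a_{n-1} + 1 a_{n-2} = 0,  where D(n) = (r+n)(r+n-1) + (2)(r+n) + (6/25).
  a_n = [-4 a_{n-1} - 1 a_{n-2}] / D(n).
Since the indicial polynomial factors as (r - r_1)(r - r_2), D(n) = (r_1 + n - r_1)(r_1 + n - r_2) = n(n + 1/5).
Evaluating step by step (a_0 = 1):
  n = 1: D(1) = 1(1 + 1/5) = 6/5; numerator = -4(1) = -4; a_1 = (-4)/(6/5) = -10/3
  n = 2: D(2) = 2(2 + 1/5) = 22/5; numerator = -4(-10/3) - 1(1) = 37/3; a_2 = (37/3)/(22/5) = 185/66
  n = 3: D(3) = 3(3 + 1/5) = 48/5; numerator = -4(185/66) - 1(-10/3) = -260/33; a_3 = (-260/33)/(48/5) = -325/396
  n = 4: D(4) = 4(4 + 1/5) = 84/5; numerator = -4(-325/396) - 1(185/66) = 95/198; a_4 = (95/198)/(84/5) = 475/16632
  n = 5: D(5) = 5(5 + 1/5) = 26; numerator = -4(475/16632) - 1(-325/396) = 5875/8316; a_5 = (5875/8316)/(26) = 5875/216216

r = -2/5; a_0 = 1; a_1 = -10/3; a_2 = 185/66; a_3 = -325/396; a_4 = 475/16632; a_5 = 5875/216216


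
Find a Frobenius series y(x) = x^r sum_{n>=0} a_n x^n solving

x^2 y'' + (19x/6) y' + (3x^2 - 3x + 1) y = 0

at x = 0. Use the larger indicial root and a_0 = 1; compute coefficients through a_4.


Write in Frobenius form y'' + (p(x)/x) y' + (q(x)/x^2) y = 0:
  p(x) = 19/6,  q(x) = 3x^2 - 3x + 1.
Indicial equation: r(r-1) + (19/6) r + (1) = 0 -> roots r_1 = -2/3, r_2 = -3/2.
Take r = r_1 = -2/3. Let y(x) = x^r sum_{n>=0} a_n x^n with a_0 = 1.
Substitute y = x^r sum a_n x^n and match x^{r+n}. The recurrence is
  D(n) a_n - 3 a_{n-1} + 3 a_{n-2} = 0,  where D(n) = (r+n)(r+n-1) + (19/6)(r+n) + (1).
  a_n = [3 a_{n-1} - 3 a_{n-2}] / D(n).
Since the indicial polynomial factors as (r - r_1)(r - r_2), D(n) = (r_1 + n - r_1)(r_1 + n - r_2) = n(n + 5/6).
Evaluating step by step (a_0 = 1):
  n = 1: D(1) = 1(1 + 5/6) = 11/6; numerator = 3(1) = 3; a_1 = (3)/(11/6) = 18/11
  n = 2: D(2) = 2(2 + 5/6) = 17/3; numerator = 3(18/11) - 3(1) = 21/11; a_2 = (21/11)/(17/3) = 63/187
  n = 3: D(3) = 3(3 + 5/6) = 23/2; numerator = 3(63/187) - 3(18/11) = -729/187; a_3 = (-729/187)/(23/2) = -1458/4301
  n = 4: D(4) = 4(4 + 5/6) = 58/3; numerator = 3(-1458/4301) - 3(63/187) = -513/253; a_4 = (-513/253)/(58/3) = -1539/14674

r = -2/3; a_0 = 1; a_1 = 18/11; a_2 = 63/187; a_3 = -1458/4301; a_4 = -1539/14674


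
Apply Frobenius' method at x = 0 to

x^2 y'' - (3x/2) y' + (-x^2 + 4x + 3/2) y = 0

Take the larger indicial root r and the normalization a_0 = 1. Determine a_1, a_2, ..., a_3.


Write in Frobenius form y'' + (p(x)/x) y' + (q(x)/x^2) y = 0:
  p(x) = -3/2,  q(x) = -x^2 + 4x + 3/2.
Indicial equation: r(r-1) + (-3/2) r + (3/2) = 0 -> roots r_1 = 3/2, r_2 = 1.
Take r = r_1 = 3/2. Let y(x) = x^r sum_{n>=0} a_n x^n with a_0 = 1.
Substitute y = x^r sum a_n x^n and match x^{r+n}. The recurrence is
  D(n) a_n + 4 a_{n-1} - 1 a_{n-2} = 0,  where D(n) = (r+n)(r+n-1) + (-3/2)(r+n) + (3/2).
  a_n = [-4 a_{n-1} + 1 a_{n-2}] / D(n).
Since the indicial polynomial factors as (r - r_1)(r - r_2), D(n) = (r_1 + n - r_1)(r_1 + n - r_2) = n(n + 1/2).
Evaluating step by step (a_0 = 1):
  n = 1: D(1) = 1(1 + 1/2) = 3/2; numerator = -4(1) = -4; a_1 = (-4)/(3/2) = -8/3
  n = 2: D(2) = 2(2 + 1/2) = 5; numerator = -4(-8/3) + 1(1) = 35/3; a_2 = (35/3)/(5) = 7/3
  n = 3: D(3) = 3(3 + 1/2) = 21/2; numerator = -4(7/3) + 1(-8/3) = -12; a_3 = (-12)/(21/2) = -8/7

r = 3/2; a_0 = 1; a_1 = -8/3; a_2 = 7/3; a_3 = -8/7


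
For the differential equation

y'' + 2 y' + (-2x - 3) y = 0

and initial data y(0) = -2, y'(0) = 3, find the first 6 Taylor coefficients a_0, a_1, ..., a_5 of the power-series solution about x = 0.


Ansatz: y(x) = sum_{n>=0} a_n x^n, so y'(x) = sum_{n>=1} n a_n x^(n-1) and y''(x) = sum_{n>=2} n(n-1) a_n x^(n-2).
Substitute into P(x) y'' + Q(x) y' + R(x) y = 0 with P(x) = 1, Q(x) = 2, R(x) = -2x - 3, and match powers of x.
Initial conditions: a_0 = -2, a_1 = 3.
Setting the coefficient of each power of x to zero and solving order by order (substituting the coefficients already found):
  x^0: 2 a_2 + 2 a_1 - 3 a_0 = 0  ->  2 a_2 = -2 a_1 + 3 a_0 = -12  ->  a_2 = -6
  x^1: 6 a_3 + 4 a_2 - 3 a_1 - 2 a_0 = 0  ->  6 a_3 = -4 a_2 + 3 a_1 + 2 a_0 = 29  ->  a_3 = 29/6
  x^2: 12 a_4 + 6 a_3 - 3 a_2 - 2 a_1 = 0  ->  12 a_4 = -6 a_3 + 3 a_2 + 2 a_1 = -41  ->  a_4 = -41/12
  x^3: 20 a_5 + 8 a_4 - 3 a_3 - 2 a_2 = 0  ->  20 a_5 = -8 a_4 + 3 a_3 + 2 a_2 = 179/6  ->  a_5 = 179/120
Truncated series: y(x) = -2 + 3 x - 6 x^2 + (29/6) x^3 - (41/12) x^4 + (179/120) x^5 + O(x^6).

a_0 = -2; a_1 = 3; a_2 = -6; a_3 = 29/6; a_4 = -41/12; a_5 = 179/120


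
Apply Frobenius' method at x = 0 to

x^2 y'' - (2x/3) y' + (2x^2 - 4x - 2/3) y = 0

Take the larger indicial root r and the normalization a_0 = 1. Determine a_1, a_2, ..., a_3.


Write in Frobenius form y'' + (p(x)/x) y' + (q(x)/x^2) y = 0:
  p(x) = -2/3,  q(x) = 2x^2 - 4x - 2/3.
Indicial equation: r(r-1) + (-2/3) r + (-2/3) = 0 -> roots r_1 = 2, r_2 = -1/3.
Take r = r_1 = 2. Let y(x) = x^r sum_{n>=0} a_n x^n with a_0 = 1.
Substitute y = x^r sum a_n x^n and match x^{r+n}. The recurrence is
  D(n) a_n - 4 a_{n-1} + 2 a_{n-2} = 0,  where D(n) = (r+n)(r+n-1) + (-2/3)(r+n) + (-2/3).
  a_n = [4 a_{n-1} - 2 a_{n-2}] / D(n).
Since the indicial polynomial factors as (r - r_1)(r - r_2), D(n) = (r_1 + n - r_1)(r_1 + n - r_2) = n(n + 7/3).
Evaluating step by step (a_0 = 1):
  n = 1: D(1) = 1(1 + 7/3) = 10/3; numerator = 4(1) = 4; a_1 = (4)/(10/3) = 6/5
  n = 2: D(2) = 2(2 + 7/3) = 26/3; numerator = 4(6/5) - 2(1) = 14/5; a_2 = (14/5)/(26/3) = 21/65
  n = 3: D(3) = 3(3 + 7/3) = 16; numerator = 4(21/65) - 2(6/5) = -72/65; a_3 = (-72/65)/(16) = -9/130

r = 2; a_0 = 1; a_1 = 6/5; a_2 = 21/65; a_3 = -9/130


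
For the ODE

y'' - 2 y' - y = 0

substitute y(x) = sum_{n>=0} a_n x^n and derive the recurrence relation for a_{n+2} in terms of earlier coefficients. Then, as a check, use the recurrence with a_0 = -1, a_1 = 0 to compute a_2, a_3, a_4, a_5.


Substitute y = sum_n a_n x^n.
y''(x) has coefficient (n+2)(n+1) a_{n+2} at x^n;
-2 y'(x) has coefficient -2 (n+1) a_{n+1} at x^n;
-y(x) has coefficient -1 a_n at x^n.
Matching x^n: (n+2)(n+1) a_{n+2} - 2 (n+1) a_{n+1} - 1 a_n = 0.
Thus a_{n+2} = [2 (n+1) a_{n+1} + 1 a_n] / ((n+1)(n+2)).

Check with a_0 = -1, a_1 = 0 (apply the recurrence for n = 0, 1, 2, 3): a_0 = -1, a_1 = 0, a_2 = -1/2, a_3 = -1/3, a_4 = -5/24, a_5 = -1/10.

a_(n+2) = [2 (n+1) a_(n+1) + 1 a_n] / ((n+1)(n+2)); check: a_0 = -1, a_1 = 0, a_2 = -1/2, a_3 = -1/3, a_4 = -5/24, a_5 = -1/10


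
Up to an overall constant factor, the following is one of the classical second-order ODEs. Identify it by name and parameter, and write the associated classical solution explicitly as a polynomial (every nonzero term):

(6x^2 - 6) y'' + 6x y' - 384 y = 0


All three coefficients share the factor -6; dividing through by -6 gives  (1 - x^2) y'' - x y' + 64 y = 0.
This matches the Chebyshev equation (1 - x^2) y'' - x y' + n^2 y = 0 (note the -x y' term, not -2x y') with n^2 = 64, so n = 8; the polynomial solution is T_8(x).
With y = sum_k a_k x^k, matching x^k gives (k+2)(k+1) a_{k+2} = (k^2 - n^2) a_k = (k - 8)(k + 8) a_k. The right side vanishes at k = 8, so the series with the parity of 8 terminates at degree 8.
Standard normalization: leading coefficient of T_n is 2^(n-1), so a_8 = 2^7 = 128. Work downward with a_k = (k+1)(k+2) a_{k+2} / ((k - 8)(k + 8)):
  a_6 = (7)(8)(128) / ((6 - 8)(6 + 8)) = 7168/(-28) = -256
  a_4 = (5)(6)(-256) / ((4 - 8)(4 + 8)) = -7680/(-48) = 160
  a_2 = (3)(4)(160) / ((2 - 8)(2 + 8)) = 1920/(-60) = -32
  a_0 = (1)(2)(-32) / ((0 - 8)(0 + 8)) = -64/(-64) = 1
Hence T_8(x) = 128 x^8 - 256 x^6 + 160 x^4 - 32 x^2 + 1.

T_8(x); series = 128 x^8 - 256 x^6 + 160 x^4 - 32 x^2 + 1


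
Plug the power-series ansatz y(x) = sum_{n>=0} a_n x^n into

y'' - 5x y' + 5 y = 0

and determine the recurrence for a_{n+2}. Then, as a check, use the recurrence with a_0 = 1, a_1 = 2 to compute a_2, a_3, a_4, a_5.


Substitute y = sum_n a_n x^n.
y''(x) has coefficient (n+2)(n+1) a_{n+2} at x^n;
-5 x y'(x) has coefficient -5 n a_n at x^n (shift);
5 y(x) has coefficient 5 a_n at x^n.
Matching x^n: (n+2)(n+1) a_{n+2} + (-5n + 5) a_n = 0.
Thus a_{n+2} = (5n - 5) / ((n+1)(n+2)) * a_n.

Check with a_0 = 1, a_1 = 2 (apply the recurrence for n = 0, 1, 2, 3): a_0 = 1, a_1 = 2, a_2 = -5/2, a_3 = 0, a_4 = -25/24, a_5 = 0.

a_(n+2) = (5n - 5) / ((n+1)(n+2)) * a_n; check: a_0 = 1, a_1 = 2, a_2 = -5/2, a_3 = 0, a_4 = -25/24, a_5 = 0


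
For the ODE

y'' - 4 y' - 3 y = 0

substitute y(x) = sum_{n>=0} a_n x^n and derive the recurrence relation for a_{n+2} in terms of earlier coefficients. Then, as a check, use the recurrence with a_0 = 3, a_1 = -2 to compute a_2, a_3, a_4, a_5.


Substitute y = sum_n a_n x^n.
y''(x) has coefficient (n+2)(n+1) a_{n+2} at x^n;
-4 y'(x) has coefficient -4 (n+1) a_{n+1} at x^n;
-3 y(x) has coefficient -3 a_n at x^n.
Matching x^n: (n+2)(n+1) a_{n+2} - 4 (n+1) a_{n+1} - 3 a_n = 0.
Thus a_{n+2} = [4 (n+1) a_{n+1} + 3 a_n] / ((n+1)(n+2)).

Check with a_0 = 3, a_1 = -2 (apply the recurrence for n = 0, 1, 2, 3): a_0 = 3, a_1 = -2, a_2 = 1/2, a_3 = -1/3, a_4 = -5/24, a_5 = -13/60.

a_(n+2) = [4 (n+1) a_(n+1) + 3 a_n] / ((n+1)(n+2)); check: a_0 = 3, a_1 = -2, a_2 = 1/2, a_3 = -1/3, a_4 = -5/24, a_5 = -13/60


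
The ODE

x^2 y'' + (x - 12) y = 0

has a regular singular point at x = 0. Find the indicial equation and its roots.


Divide by x^2 to reach normal form y'' + P_1(x) y' + P_2(x) y = 0 with P_1(x) = 0 and P_2(x) = 1/x - 12/x^2.
x = 0 is a singular point because the y-coefficient 1/x - 12/x^2 has a pole at x = 0.
It is a regular singular point because x P_1(x) = p(x) = 0 and x^2 P_2(x) = q(x) = x - 12 are polynomials, hence analytic at x = 0.
p(0) = 0,  q(0) = -12.
Indicial equation: r(r-1) + p(0) r + q(0) = 0, i.e. r^2 + (p(0) - 1) r + q(0) = 0, i.e. r^2 - 1 r - 12 = 0.
Discriminant: (-1)^2 - 4(-12) = 49, so r = (1 ± 7)/2.
Solving: r_1 = 4, r_2 = -3.

indicial: r^2 - 1 r - 12 = 0; roots r_1 = 4, r_2 = -3


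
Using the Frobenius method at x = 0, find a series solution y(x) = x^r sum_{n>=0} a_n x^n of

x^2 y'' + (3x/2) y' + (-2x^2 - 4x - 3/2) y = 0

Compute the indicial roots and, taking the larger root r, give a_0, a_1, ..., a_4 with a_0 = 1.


Write in Frobenius form y'' + (p(x)/x) y' + (q(x)/x^2) y = 0:
  p(x) = 3/2,  q(x) = -2x^2 - 4x - 3/2.
Indicial equation: r(r-1) + (3/2) r + (-3/2) = 0 -> roots r_1 = 1, r_2 = -3/2.
Take r = r_1 = 1. Let y(x) = x^r sum_{n>=0} a_n x^n with a_0 = 1.
Substitute y = x^r sum a_n x^n and match x^{r+n}. The recurrence is
  D(n) a_n - 4 a_{n-1} - 2 a_{n-2} = 0,  where D(n) = (r+n)(r+n-1) + (3/2)(r+n) + (-3/2).
  a_n = [4 a_{n-1} + 2 a_{n-2}] / D(n).
Since the indicial polynomial factors as (r - r_1)(r - r_2), D(n) = (r_1 + n - r_1)(r_1 + n - r_2) = n(n + 5/2).
Evaluating step by step (a_0 = 1):
  n = 1: D(1) = 1(1 + 5/2) = 7/2; numerator = 4(1) = 4; a_1 = (4)/(7/2) = 8/7
  n = 2: D(2) = 2(2 + 5/2) = 9; numerator = 4(8/7) + 2(1) = 46/7; a_2 = (46/7)/(9) = 46/63
  n = 3: D(3) = 3(3 + 5/2) = 33/2; numerator = 4(46/63) + 2(8/7) = 328/63; a_3 = (328/63)/(33/2) = 656/2079
  n = 4: D(4) = 4(4 + 5/2) = 26; numerator = 4(656/2079) + 2(46/63) = 5660/2079; a_4 = (5660/2079)/(26) = 2830/27027

r = 1; a_0 = 1; a_1 = 8/7; a_2 = 46/63; a_3 = 656/2079; a_4 = 2830/27027


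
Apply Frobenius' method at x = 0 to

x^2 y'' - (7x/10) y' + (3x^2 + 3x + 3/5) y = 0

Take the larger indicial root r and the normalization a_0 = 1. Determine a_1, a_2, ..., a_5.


Write in Frobenius form y'' + (p(x)/x) y' + (q(x)/x^2) y = 0:
  p(x) = -7/10,  q(x) = 3x^2 + 3x + 3/5.
Indicial equation: r(r-1) + (-7/10) r + (3/5) = 0 -> roots r_1 = 6/5, r_2 = 1/2.
Take r = r_1 = 6/5. Let y(x) = x^r sum_{n>=0} a_n x^n with a_0 = 1.
Substitute y = x^r sum a_n x^n and match x^{r+n}. The recurrence is
  D(n) a_n + 3 a_{n-1} + 3 a_{n-2} = 0,  where D(n) = (r+n)(r+n-1) + (-7/10)(r+n) + (3/5).
  a_n = [-3 a_{n-1} - 3 a_{n-2}] / D(n).
Since the indicial polynomial factors as (r - r_1)(r - r_2), D(n) = (r_1 + n - r_1)(r_1 + n - r_2) = n(n + 7/10).
Evaluating step by step (a_0 = 1):
  n = 1: D(1) = 1(1 + 7/10) = 17/10; numerator = -3(1) = -3; a_1 = (-3)/(17/10) = -30/17
  n = 2: D(2) = 2(2 + 7/10) = 27/5; numerator = -3(-30/17) - 3(1) = 39/17; a_2 = (39/17)/(27/5) = 65/153
  n = 3: D(3) = 3(3 + 7/10) = 111/10; numerator = -3(65/153) - 3(-30/17) = 205/51; a_3 = (205/51)/(111/10) = 2050/5661
  n = 4: D(4) = 4(4 + 7/10) = 94/5; numerator = -3(2050/5661) - 3(65/153) = -1485/629; a_4 = (-1485/629)/(94/5) = -7425/59126
  n = 5: D(5) = 5(5 + 7/10) = 57/2; numerator = -3(-7425/59126) - 3(2050/5661) = -125875/177378; a_5 = (-125875/177378)/(57/2) = -6625/266067

r = 6/5; a_0 = 1; a_1 = -30/17; a_2 = 65/153; a_3 = 2050/5661; a_4 = -7425/59126; a_5 = -6625/266067


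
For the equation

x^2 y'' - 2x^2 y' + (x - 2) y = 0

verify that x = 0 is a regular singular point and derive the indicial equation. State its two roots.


Divide by x^2 to reach normal form y'' + P_1(x) y' + P_2(x) y = 0 with P_1(x) = -2 and P_2(x) = 1/x - 2/x^2.
x = 0 is a singular point because the y-coefficient 1/x - 2/x^2 has a pole at x = 0.
It is a regular singular point because x P_1(x) = p(x) = -2x and x^2 P_2(x) = q(x) = x - 2 are polynomials, hence analytic at x = 0.
p(0) = 0,  q(0) = -2.
Indicial equation: r(r-1) + p(0) r + q(0) = 0, i.e. r^2 + (p(0) - 1) r + q(0) = 0, i.e. r^2 - 1 r - 2 = 0.
Discriminant: (-1)^2 - 4(-2) = 9, so r = (1 ± 3)/2.
Solving: r_1 = 2, r_2 = -1.

indicial: r^2 - 1 r - 2 = 0; roots r_1 = 2, r_2 = -1


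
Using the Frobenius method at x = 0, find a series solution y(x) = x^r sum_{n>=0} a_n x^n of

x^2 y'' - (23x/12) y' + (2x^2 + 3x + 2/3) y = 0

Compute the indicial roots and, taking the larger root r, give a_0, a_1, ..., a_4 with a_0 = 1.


Write in Frobenius form y'' + (p(x)/x) y' + (q(x)/x^2) y = 0:
  p(x) = -23/12,  q(x) = 2x^2 + 3x + 2/3.
Indicial equation: r(r-1) + (-23/12) r + (2/3) = 0 -> roots r_1 = 8/3, r_2 = 1/4.
Take r = r_1 = 8/3. Let y(x) = x^r sum_{n>=0} a_n x^n with a_0 = 1.
Substitute y = x^r sum a_n x^n and match x^{r+n}. The recurrence is
  D(n) a_n + 3 a_{n-1} + 2 a_{n-2} = 0,  where D(n) = (r+n)(r+n-1) + (-23/12)(r+n) + (2/3).
  a_n = [-3 a_{n-1} - 2 a_{n-2}] / D(n).
Since the indicial polynomial factors as (r - r_1)(r - r_2), D(n) = (r_1 + n - r_1)(r_1 + n - r_2) = n(n + 29/12).
Evaluating step by step (a_0 = 1):
  n = 1: D(1) = 1(1 + 29/12) = 41/12; numerator = -3(1) = -3; a_1 = (-3)/(41/12) = -36/41
  n = 2: D(2) = 2(2 + 29/12) = 53/6; numerator = -3(-36/41) - 2(1) = 26/41; a_2 = (26/41)/(53/6) = 156/2173
  n = 3: D(3) = 3(3 + 29/12) = 65/4; numerator = -3(156/2173) - 2(-36/41) = 3348/2173; a_3 = (3348/2173)/(65/4) = 13392/141245
  n = 4: D(4) = 4(4 + 29/12) = 77/3; numerator = -3(13392/141245) - 2(156/2173) = -60456/141245; a_4 = (-60456/141245)/(77/3) = -16488/988715

r = 8/3; a_0 = 1; a_1 = -36/41; a_2 = 156/2173; a_3 = 13392/141245; a_4 = -16488/988715


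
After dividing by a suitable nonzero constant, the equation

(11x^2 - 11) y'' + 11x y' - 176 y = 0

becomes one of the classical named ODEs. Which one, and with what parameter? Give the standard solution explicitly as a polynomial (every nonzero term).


All three coefficients share the factor -11; dividing through by -11 gives  (1 - x^2) y'' - x y' + 16 y = 0.
This matches the Chebyshev equation (1 - x^2) y'' - x y' + n^2 y = 0 (note the -x y' term, not -2x y') with n^2 = 16, so n = 4; the polynomial solution is T_4(x).
With y = sum_k a_k x^k, matching x^k gives (k+2)(k+1) a_{k+2} = (k^2 - n^2) a_k = (k - 4)(k + 4) a_k. The right side vanishes at k = 4, so the series with the parity of 4 terminates at degree 4.
Standard normalization: leading coefficient of T_n is 2^(n-1), so a_4 = 2^3 = 8. Work downward with a_k = (k+1)(k+2) a_{k+2} / ((k - 4)(k + 4)):
  a_2 = (3)(4)(8) / ((2 - 4)(2 + 4)) = 96/(-12) = -8
  a_0 = (1)(2)(-8) / ((0 - 4)(0 + 4)) = -16/(-16) = 1
Hence T_4(x) = 8 x^4 - 8 x^2 + 1.

T_4(x); series = 8 x^4 - 8 x^2 + 1


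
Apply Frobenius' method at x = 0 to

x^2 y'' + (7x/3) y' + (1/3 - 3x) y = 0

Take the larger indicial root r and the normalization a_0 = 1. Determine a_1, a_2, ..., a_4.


Write in Frobenius form y'' + (p(x)/x) y' + (q(x)/x^2) y = 0:
  p(x) = 7/3,  q(x) = 1/3 - 3x.
Indicial equation: r(r-1) + (7/3) r + (1/3) = 0 -> roots r_1 = -1/3, r_2 = -1.
Take r = r_1 = -1/3. Let y(x) = x^r sum_{n>=0} a_n x^n with a_0 = 1.
Substitute y = x^r sum a_n x^n and match x^{r+n}. The recurrence is
  D(n) a_n - 3 a_{n-1} = 0,  where D(n) = (r+n)(r+n-1) + (7/3)(r+n) + (1/3).
  a_n = 3 / D(n) * a_{n-1}.
Since the indicial polynomial factors as (r - r_1)(r - r_2), D(n) = (r_1 + n - r_1)(r_1 + n - r_2) = n(n + 2/3).
Evaluating step by step (a_0 = 1):
  n = 1: D(1) = 1(1 + 2/3) = 5/3; numerator = 3(1) = 3; a_1 = (3)/(5/3) = 9/5
  n = 2: D(2) = 2(2 + 2/3) = 16/3; numerator = 3(9/5) = 27/5; a_2 = (27/5)/(16/3) = 81/80
  n = 3: D(3) = 3(3 + 2/3) = 11; numerator = 3(81/80) = 243/80; a_3 = (243/80)/(11) = 243/880
  n = 4: D(4) = 4(4 + 2/3) = 56/3; numerator = 3(243/880) = 729/880; a_4 = (729/880)/(56/3) = 2187/49280

r = -1/3; a_0 = 1; a_1 = 9/5; a_2 = 81/80; a_3 = 243/880; a_4 = 2187/49280


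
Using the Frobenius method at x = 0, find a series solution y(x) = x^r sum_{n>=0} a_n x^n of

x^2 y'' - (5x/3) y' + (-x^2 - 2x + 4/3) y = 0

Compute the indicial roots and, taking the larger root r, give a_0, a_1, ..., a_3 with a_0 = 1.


Write in Frobenius form y'' + (p(x)/x) y' + (q(x)/x^2) y = 0:
  p(x) = -5/3,  q(x) = -x^2 - 2x + 4/3.
Indicial equation: r(r-1) + (-5/3) r + (4/3) = 0 -> roots r_1 = 2, r_2 = 2/3.
Take r = r_1 = 2. Let y(x) = x^r sum_{n>=0} a_n x^n with a_0 = 1.
Substitute y = x^r sum a_n x^n and match x^{r+n}. The recurrence is
  D(n) a_n - 2 a_{n-1} - 1 a_{n-2} = 0,  where D(n) = (r+n)(r+n-1) + (-5/3)(r+n) + (4/3).
  a_n = [2 a_{n-1} + 1 a_{n-2}] / D(n).
Since the indicial polynomial factors as (r - r_1)(r - r_2), D(n) = (r_1 + n - r_1)(r_1 + n - r_2) = n(n + 4/3).
Evaluating step by step (a_0 = 1):
  n = 1: D(1) = 1(1 + 4/3) = 7/3; numerator = 2(1) = 2; a_1 = (2)/(7/3) = 6/7
  n = 2: D(2) = 2(2 + 4/3) = 20/3; numerator = 2(6/7) + 1(1) = 19/7; a_2 = (19/7)/(20/3) = 57/140
  n = 3: D(3) = 3(3 + 4/3) = 13; numerator = 2(57/140) + 1(6/7) = 117/70; a_3 = (117/70)/(13) = 9/70

r = 2; a_0 = 1; a_1 = 6/7; a_2 = 57/140; a_3 = 9/70


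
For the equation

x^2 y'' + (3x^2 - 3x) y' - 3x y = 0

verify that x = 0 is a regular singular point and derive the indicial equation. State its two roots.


Divide by x^2 to reach normal form y'' + P_1(x) y' + P_2(x) y = 0 with P_1(x) = 3 - 3/x and P_2(x) = -3/x.
x = 0 is a singular point because the y'-coefficient 3 - 3/x has a pole at x = 0 and the y-coefficient -3/x has a pole at x = 0.
It is a regular singular point because x P_1(x) = p(x) = 3x - 3 and x^2 P_2(x) = q(x) = -3x are polynomials, hence analytic at x = 0.
p(0) = -3,  q(0) = 0.
Indicial equation: r(r-1) + p(0) r + q(0) = 0, i.e. r^2 + (p(0) - 1) r + q(0) = 0, i.e. r^2 - 4 r = 0.
Discriminant: (-4)^2 - 4(0) = 16, so r = (4 ± 4)/2.
Solving: r_1 = 4, r_2 = 0.

indicial: r^2 - 4 r = 0; roots r_1 = 4, r_2 = 0


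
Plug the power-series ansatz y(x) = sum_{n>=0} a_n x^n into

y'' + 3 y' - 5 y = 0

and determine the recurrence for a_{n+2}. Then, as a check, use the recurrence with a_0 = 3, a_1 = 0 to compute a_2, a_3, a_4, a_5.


Substitute y = sum_n a_n x^n.
y''(x) has coefficient (n+2)(n+1) a_{n+2} at x^n;
3 y'(x) has coefficient 3 (n+1) a_{n+1} at x^n;
-5 y(x) has coefficient -5 a_n at x^n.
Matching x^n: (n+2)(n+1) a_{n+2} + 3 (n+1) a_{n+1} - 5 a_n = 0.
Thus a_{n+2} = [-3 (n+1) a_{n+1} + 5 a_n] / ((n+1)(n+2)).

Check with a_0 = 3, a_1 = 0 (apply the recurrence for n = 0, 1, 2, 3): a_0 = 3, a_1 = 0, a_2 = 15/2, a_3 = -15/2, a_4 = 35/4, a_5 = -57/8.

a_(n+2) = [-3 (n+1) a_(n+1) + 5 a_n] / ((n+1)(n+2)); check: a_0 = 3, a_1 = 0, a_2 = 15/2, a_3 = -15/2, a_4 = 35/4, a_5 = -57/8


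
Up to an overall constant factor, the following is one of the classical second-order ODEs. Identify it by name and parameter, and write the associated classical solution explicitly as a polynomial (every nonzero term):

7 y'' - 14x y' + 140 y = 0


All three coefficients share the factor 7; dividing through by 7 gives  y'' - 2x y' + 20 y = 0.
This matches the Hermite equation y'' - 2x y' + 2n y = 0 with 2n = 20, so n = 10; the polynomial solution is H_10(x).
With y = sum_k a_k x^k, matching x^k gives (k+2)(k+1) a_{k+2} = 2(k - n) a_k = 2(k - 10) a_k. The right side vanishes at k = 10, so the series with the parity of 10 terminates at degree 10.
Standard normalization: leading coefficient of H_n is 2^n, so a_10 = 2^10 = 1024. Work downward with a_k = (k+1)(k+2) a_{k+2} / (2(k - n)):
  a_8 = (9)(10)(1024) / (2(8 - 10)) = 92160/(-4) = -23040
  a_6 = (7)(8)(-23040) / (2(6 - 10)) = -1290240/(-8) = 161280
  a_4 = (5)(6)(161280) / (2(4 - 10)) = 4838400/(-12) = -403200
  a_2 = (3)(4)(-403200) / (2(2 - 10)) = -4838400/(-16) = 302400
  a_0 = (1)(2)(302400) / (2(0 - 10)) = 604800/(-20) = -30240
Hence H_10(x) = 1024 x^10 - 23040 x^8 + 161280 x^6 - 403200 x^4 + 302400 x^2 - 30240.

H_10(x); series = 1024 x^10 - 23040 x^8 + 161280 x^6 - 403200 x^4 + 302400 x^2 - 30240


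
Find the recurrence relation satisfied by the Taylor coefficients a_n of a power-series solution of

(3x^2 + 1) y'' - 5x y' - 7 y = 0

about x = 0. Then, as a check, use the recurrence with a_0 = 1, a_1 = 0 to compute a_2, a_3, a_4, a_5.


Substitute y = sum_n a_n x^n.
(1 + 3 x^2) y'' contributes (n+2)(n+1) a_{n+2} + 3 n(n-1) a_n at x^n.
-5 x y'(x) contributes -5 n a_n at x^n.
-7 y(x) contributes -7 a_n at x^n.
Matching x^n: (n+2)(n+1) a_{n+2} + (3 n(n-1) - 5 n - 7) a_n = 0.
Thus a_{n+2} = (-3 n(n-1) + 5 n + 7) / ((n+1)(n+2)) * a_n.

Check with a_0 = 1, a_1 = 0 (apply the recurrence for n = 0, 1, 2, 3): a_0 = 1, a_1 = 0, a_2 = 7/2, a_3 = 0, a_4 = 77/24, a_5 = 0.

a_(n+2) = (-3 n(n-1) + 5 n + 7) / ((n+1)(n+2)) * a_n; check: a_0 = 1, a_1 = 0, a_2 = 7/2, a_3 = 0, a_4 = 77/24, a_5 = 0


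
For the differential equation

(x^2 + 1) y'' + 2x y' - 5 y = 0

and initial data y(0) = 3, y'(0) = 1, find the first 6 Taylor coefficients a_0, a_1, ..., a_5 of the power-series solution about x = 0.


Ansatz: y(x) = sum_{n>=0} a_n x^n, so y'(x) = sum_{n>=1} n a_n x^(n-1) and y''(x) = sum_{n>=2} n(n-1) a_n x^(n-2).
Substitute into P(x) y'' + Q(x) y' + R(x) y = 0 with P(x) = x^2 + 1, Q(x) = 2x, R(x) = -5, and match powers of x.
Initial conditions: a_0 = 3, a_1 = 1.
Setting the coefficient of each power of x to zero and solving order by order (substituting the coefficients already found):
  x^0: 2 a_2 - 5 a_0 = 0  ->  2 a_2 = 5 a_0 = 15  ->  a_2 = 15/2
  x^1: 6 a_3 - 3 a_1 = 0  ->  6 a_3 = 3 a_1 = 3  ->  a_3 = 1/2
  x^2: 12 a_4 + a_2 = 0  ->  12 a_4 = -a_2 = -15/2  ->  a_4 = -5/8
  x^3: 20 a_5 + 7 a_3 = 0  ->  20 a_5 = -7 a_3 = -7/2  ->  a_5 = -7/40
Truncated series: y(x) = 3 + x + (15/2) x^2 + (1/2) x^3 - (5/8) x^4 - (7/40) x^5 + O(x^6).

a_0 = 3; a_1 = 1; a_2 = 15/2; a_3 = 1/2; a_4 = -5/8; a_5 = -7/40


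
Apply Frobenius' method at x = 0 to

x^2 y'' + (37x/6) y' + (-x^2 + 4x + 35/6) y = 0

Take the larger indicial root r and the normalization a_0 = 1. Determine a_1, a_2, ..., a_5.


Write in Frobenius form y'' + (p(x)/x) y' + (q(x)/x^2) y = 0:
  p(x) = 37/6,  q(x) = -x^2 + 4x + 35/6.
Indicial equation: r(r-1) + (37/6) r + (35/6) = 0 -> roots r_1 = -5/3, r_2 = -7/2.
Take r = r_1 = -5/3. Let y(x) = x^r sum_{n>=0} a_n x^n with a_0 = 1.
Substitute y = x^r sum a_n x^n and match x^{r+n}. The recurrence is
  D(n) a_n + 4 a_{n-1} - 1 a_{n-2} = 0,  where D(n) = (r+n)(r+n-1) + (37/6)(r+n) + (35/6).
  a_n = [-4 a_{n-1} + 1 a_{n-2}] / D(n).
Since the indicial polynomial factors as (r - r_1)(r - r_2), D(n) = (r_1 + n - r_1)(r_1 + n - r_2) = n(n + 11/6).
Evaluating step by step (a_0 = 1):
  n = 1: D(1) = 1(1 + 11/6) = 17/6; numerator = -4(1) = -4; a_1 = (-4)/(17/6) = -24/17
  n = 2: D(2) = 2(2 + 11/6) = 23/3; numerator = -4(-24/17) + 1(1) = 113/17; a_2 = (113/17)/(23/3) = 339/391
  n = 3: D(3) = 3(3 + 11/6) = 29/2; numerator = -4(339/391) + 1(-24/17) = -1908/391; a_3 = (-1908/391)/(29/2) = -3816/11339
  n = 4: D(4) = 4(4 + 11/6) = 70/3; numerator = -4(-3816/11339) + 1(339/391) = 25095/11339; a_4 = (25095/11339)/(70/3) = 2151/22678
  n = 5: D(5) = 5(5 + 11/6) = 205/6; numerator = -4(2151/22678) + 1(-3816/11339) = -8118/11339; a_5 = (-8118/11339)/(205/6) = -1188/56695

r = -5/3; a_0 = 1; a_1 = -24/17; a_2 = 339/391; a_3 = -3816/11339; a_4 = 2151/22678; a_5 = -1188/56695


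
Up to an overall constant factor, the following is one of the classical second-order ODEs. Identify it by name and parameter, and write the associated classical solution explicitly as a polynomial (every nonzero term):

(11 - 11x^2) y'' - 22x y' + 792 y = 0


All three coefficients share the factor 11; dividing through by 11 gives  (1 - x^2) y'' - 2x y' + 72 y = 0.
This matches the Legendre equation (1 - x^2) y'' - 2x y' + n(n+1) y = 0 (note the -2x y' term) with n(n+1) = 72, so n = 8; the polynomial solution is P_8(x).
With y = sum_k a_k x^k, matching x^k gives (k+2)(k+1) a_{k+2} = [k(k+1) - n(n+1)] a_k = (k - 8)(k + 9) a_k. The right side vanishes at k = 8, so the series with the parity of 8 terminates at degree 8.
Standard normalization (P_n(1) = 1): leading coefficient (2n)!/(2^n (n!)^2) = 20922789888000/(256*1625702400) = 6435/128, so a_8 = 6435/128. Work downward with a_k = (k+1)(k+2) a_{k+2} / ((k - 8)(k + 9)):
  a_6 = (7)(8)(6435/128) / ((6 - 8)(6 + 9)) = (45045/16)/(-30) = -3003/32
  a_4 = (5)(6)(-3003/32) / ((4 - 8)(4 + 9)) = (-45045/16)/(-52) = 3465/64
  a_2 = (3)(4)(3465/64) / ((2 - 8)(2 + 9)) = (10395/16)/(-66) = -315/32
  a_0 = (1)(2)(-315/32) / ((0 - 8)(0 + 9)) = (-315/16)/(-72) = 35/128
Hence P_8(x) = 6435 x^8/128 - 3003 x^6/32 + 3465 x^4/64 - 315 x^2/32 + 35/128.

P_8(x); series = 6435 x^8/128 - 3003 x^6/32 + 3465 x^4/64 - 315 x^2/32 + 35/128


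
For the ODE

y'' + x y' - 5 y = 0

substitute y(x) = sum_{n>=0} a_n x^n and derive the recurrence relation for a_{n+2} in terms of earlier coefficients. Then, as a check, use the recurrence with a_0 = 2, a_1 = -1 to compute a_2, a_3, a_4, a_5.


Substitute y = sum_n a_n x^n.
y''(x) has coefficient (n+2)(n+1) a_{n+2} at x^n;
x y'(x) has coefficient n a_n at x^n (shift);
-5 y(x) has coefficient -5 a_n at x^n.
Matching x^n: (n+2)(n+1) a_{n+2} + (n - 5) a_n = 0.
Thus a_{n+2} = (-n + 5) / ((n+1)(n+2)) * a_n.

Check with a_0 = 2, a_1 = -1 (apply the recurrence for n = 0, 1, 2, 3): a_0 = 2, a_1 = -1, a_2 = 5, a_3 = -2/3, a_4 = 5/4, a_5 = -1/15.

a_(n+2) = (-n + 5) / ((n+1)(n+2)) * a_n; check: a_0 = 2, a_1 = -1, a_2 = 5, a_3 = -2/3, a_4 = 5/4, a_5 = -1/15


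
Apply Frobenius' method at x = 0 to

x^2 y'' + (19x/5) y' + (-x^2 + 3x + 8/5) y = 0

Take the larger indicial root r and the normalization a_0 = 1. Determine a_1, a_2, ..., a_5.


Write in Frobenius form y'' + (p(x)/x) y' + (q(x)/x^2) y = 0:
  p(x) = 19/5,  q(x) = -x^2 + 3x + 8/5.
Indicial equation: r(r-1) + (19/5) r + (8/5) = 0 -> roots r_1 = -4/5, r_2 = -2.
Take r = r_1 = -4/5. Let y(x) = x^r sum_{n>=0} a_n x^n with a_0 = 1.
Substitute y = x^r sum a_n x^n and match x^{r+n}. The recurrence is
  D(n) a_n + 3 a_{n-1} - 1 a_{n-2} = 0,  where D(n) = (r+n)(r+n-1) + (19/5)(r+n) + (8/5).
  a_n = [-3 a_{n-1} + 1 a_{n-2}] / D(n).
Since the indicial polynomial factors as (r - r_1)(r - r_2), D(n) = (r_1 + n - r_1)(r_1 + n - r_2) = n(n + 6/5).
Evaluating step by step (a_0 = 1):
  n = 1: D(1) = 1(1 + 6/5) = 11/5; numerator = -3(1) = -3; a_1 = (-3)/(11/5) = -15/11
  n = 2: D(2) = 2(2 + 6/5) = 32/5; numerator = -3(-15/11) + 1(1) = 56/11; a_2 = (56/11)/(32/5) = 35/44
  n = 3: D(3) = 3(3 + 6/5) = 63/5; numerator = -3(35/44) + 1(-15/11) = -15/4; a_3 = (-15/4)/(63/5) = -25/84
  n = 4: D(4) = 4(4 + 6/5) = 104/5; numerator = -3(-25/84) + 1(35/44) = 130/77; a_4 = (130/77)/(104/5) = 25/308
  n = 5: D(5) = 5(5 + 6/5) = 31; numerator = -3(25/308) + 1(-25/84) = -125/231; a_5 = (-125/231)/(31) = -125/7161

r = -4/5; a_0 = 1; a_1 = -15/11; a_2 = 35/44; a_3 = -25/84; a_4 = 25/308; a_5 = -125/7161


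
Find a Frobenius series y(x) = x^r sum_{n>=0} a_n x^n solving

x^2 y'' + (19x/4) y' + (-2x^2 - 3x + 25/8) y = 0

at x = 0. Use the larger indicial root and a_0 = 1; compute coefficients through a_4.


Write in Frobenius form y'' + (p(x)/x) y' + (q(x)/x^2) y = 0:
  p(x) = 19/4,  q(x) = -2x^2 - 3x + 25/8.
Indicial equation: r(r-1) + (19/4) r + (25/8) = 0 -> roots r_1 = -5/4, r_2 = -5/2.
Take r = r_1 = -5/4. Let y(x) = x^r sum_{n>=0} a_n x^n with a_0 = 1.
Substitute y = x^r sum a_n x^n and match x^{r+n}. The recurrence is
  D(n) a_n - 3 a_{n-1} - 2 a_{n-2} = 0,  where D(n) = (r+n)(r+n-1) + (19/4)(r+n) + (25/8).
  a_n = [3 a_{n-1} + 2 a_{n-2}] / D(n).
Since the indicial polynomial factors as (r - r_1)(r - r_2), D(n) = (r_1 + n - r_1)(r_1 + n - r_2) = n(n + 5/4).
Evaluating step by step (a_0 = 1):
  n = 1: D(1) = 1(1 + 5/4) = 9/4; numerator = 3(1) = 3; a_1 = (3)/(9/4) = 4/3
  n = 2: D(2) = 2(2 + 5/4) = 13/2; numerator = 3(4/3) + 2(1) = 6; a_2 = (6)/(13/2) = 12/13
  n = 3: D(3) = 3(3 + 5/4) = 51/4; numerator = 3(12/13) + 2(4/3) = 212/39; a_3 = (212/39)/(51/4) = 848/1989
  n = 4: D(4) = 4(4 + 5/4) = 21; numerator = 3(848/1989) + 2(12/13) = 2072/663; a_4 = (2072/663)/(21) = 296/1989

r = -5/4; a_0 = 1; a_1 = 4/3; a_2 = 12/13; a_3 = 848/1989; a_4 = 296/1989


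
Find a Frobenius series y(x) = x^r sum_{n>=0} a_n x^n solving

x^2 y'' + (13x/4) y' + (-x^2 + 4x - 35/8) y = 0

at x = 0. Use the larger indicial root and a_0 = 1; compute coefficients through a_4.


Write in Frobenius form y'' + (p(x)/x) y' + (q(x)/x^2) y = 0:
  p(x) = 13/4,  q(x) = -x^2 + 4x - 35/8.
Indicial equation: r(r-1) + (13/4) r + (-35/8) = 0 -> roots r_1 = 5/4, r_2 = -7/2.
Take r = r_1 = 5/4. Let y(x) = x^r sum_{n>=0} a_n x^n with a_0 = 1.
Substitute y = x^r sum a_n x^n and match x^{r+n}. The recurrence is
  D(n) a_n + 4 a_{n-1} - 1 a_{n-2} = 0,  where D(n) = (r+n)(r+n-1) + (13/4)(r+n) + (-35/8).
  a_n = [-4 a_{n-1} + 1 a_{n-2}] / D(n).
Since the indicial polynomial factors as (r - r_1)(r - r_2), D(n) = (r_1 + n - r_1)(r_1 + n - r_2) = n(n + 19/4).
Evaluating step by step (a_0 = 1):
  n = 1: D(1) = 1(1 + 19/4) = 23/4; numerator = -4(1) = -4; a_1 = (-4)/(23/4) = -16/23
  n = 2: D(2) = 2(2 + 19/4) = 27/2; numerator = -4(-16/23) + 1(1) = 87/23; a_2 = (87/23)/(27/2) = 58/207
  n = 3: D(3) = 3(3 + 19/4) = 93/4; numerator = -4(58/207) + 1(-16/23) = -376/207; a_3 = (-376/207)/(93/4) = -1504/19251
  n = 4: D(4) = 4(4 + 19/4) = 35; numerator = -4(-1504/19251) + 1(58/207) = 11410/19251; a_4 = (11410/19251)/(35) = 326/19251

r = 5/4; a_0 = 1; a_1 = -16/23; a_2 = 58/207; a_3 = -1504/19251; a_4 = 326/19251


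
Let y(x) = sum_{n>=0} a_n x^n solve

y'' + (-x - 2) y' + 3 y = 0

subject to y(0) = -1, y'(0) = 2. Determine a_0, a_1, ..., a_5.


Ansatz: y(x) = sum_{n>=0} a_n x^n, so y'(x) = sum_{n>=1} n a_n x^(n-1) and y''(x) = sum_{n>=2} n(n-1) a_n x^(n-2).
Substitute into P(x) y'' + Q(x) y' + R(x) y = 0 with P(x) = 1, Q(x) = -x - 2, R(x) = 3, and match powers of x.
Initial conditions: a_0 = -1, a_1 = 2.
Setting the coefficient of each power of x to zero and solving order by order (substituting the coefficients already found):
  x^0: 2 a_2 - 2 a_1 + 3 a_0 = 0  ->  2 a_2 = 2 a_1 - 3 a_0 = 7  ->  a_2 = 7/2
  x^1: 6 a_3 - 4 a_2 + 2 a_1 = 0  ->  6 a_3 = 4 a_2 - 2 a_1 = 10  ->  a_3 = 5/3
  x^2: 12 a_4 - 6 a_3 + a_2 = 0  ->  12 a_4 = 6 a_3 - a_2 = 13/2  ->  a_4 = 13/24
  x^3: 20 a_5 - 8 a_4 = 0  ->  20 a_5 = 8 a_4 = 13/3  ->  a_5 = 13/60
Truncated series: y(x) = -1 + 2 x + (7/2) x^2 + (5/3) x^3 + (13/24) x^4 + (13/60) x^5 + O(x^6).

a_0 = -1; a_1 = 2; a_2 = 7/2; a_3 = 5/3; a_4 = 13/24; a_5 = 13/60


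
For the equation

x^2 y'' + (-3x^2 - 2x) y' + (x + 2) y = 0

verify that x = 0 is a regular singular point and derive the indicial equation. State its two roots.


Divide by x^2 to reach normal form y'' + P_1(x) y' + P_2(x) y = 0 with P_1(x) = -3 - 2/x and P_2(x) = 1/x + 2/x^2.
x = 0 is a singular point because the y'-coefficient -3 - 2/x has a pole at x = 0 and the y-coefficient 1/x + 2/x^2 has a pole at x = 0.
It is a regular singular point because x P_1(x) = p(x) = -3x - 2 and x^2 P_2(x) = q(x) = x + 2 are polynomials, hence analytic at x = 0.
p(0) = -2,  q(0) = 2.
Indicial equation: r(r-1) + p(0) r + q(0) = 0, i.e. r^2 + (p(0) - 1) r + q(0) = 0, i.e. r^2 - 3 r + 2 = 0.
Discriminant: (-3)^2 - 4(2) = 1, so r = (3 ± 1)/2.
Solving: r_1 = 2, r_2 = 1.

indicial: r^2 - 3 r + 2 = 0; roots r_1 = 2, r_2 = 1


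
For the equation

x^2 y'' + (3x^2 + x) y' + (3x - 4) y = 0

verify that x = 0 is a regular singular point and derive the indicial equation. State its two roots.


Divide by x^2 to reach normal form y'' + P_1(x) y' + P_2(x) y = 0 with P_1(x) = 3 + 1/x and P_2(x) = 3/x - 4/x^2.
x = 0 is a singular point because the y'-coefficient 3 + 1/x has a pole at x = 0 and the y-coefficient 3/x - 4/x^2 has a pole at x = 0.
It is a regular singular point because x P_1(x) = p(x) = 3x + 1 and x^2 P_2(x) = q(x) = 3x - 4 are polynomials, hence analytic at x = 0.
p(0) = 1,  q(0) = -4.
Indicial equation: r(r-1) + p(0) r + q(0) = 0, i.e. r^2 + (p(0) - 1) r + q(0) = 0, i.e. r^2 - 4 = 0.
Discriminant: (0)^2 - 4(-4) = 16, so r = (0 ± 4)/2.
Solving: r_1 = 2, r_2 = -2.

indicial: r^2 - 4 = 0; roots r_1 = 2, r_2 = -2


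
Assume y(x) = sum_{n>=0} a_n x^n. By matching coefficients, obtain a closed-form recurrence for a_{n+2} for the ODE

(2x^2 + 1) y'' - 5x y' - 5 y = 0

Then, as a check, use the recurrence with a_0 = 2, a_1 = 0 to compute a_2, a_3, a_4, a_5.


Substitute y = sum_n a_n x^n.
(1 + 2 x^2) y'' contributes (n+2)(n+1) a_{n+2} + 2 n(n-1) a_n at x^n.
-5 x y'(x) contributes -5 n a_n at x^n.
-5 y(x) contributes -5 a_n at x^n.
Matching x^n: (n+2)(n+1) a_{n+2} + (2 n(n-1) - 5 n - 5) a_n = 0.
Thus a_{n+2} = (-2 n(n-1) + 5 n + 5) / ((n+1)(n+2)) * a_n.

Check with a_0 = 2, a_1 = 0 (apply the recurrence for n = 0, 1, 2, 3): a_0 = 2, a_1 = 0, a_2 = 5, a_3 = 0, a_4 = 55/12, a_5 = 0.

a_(n+2) = (-2 n(n-1) + 5 n + 5) / ((n+1)(n+2)) * a_n; check: a_0 = 2, a_1 = 0, a_2 = 5, a_3 = 0, a_4 = 55/12, a_5 = 0


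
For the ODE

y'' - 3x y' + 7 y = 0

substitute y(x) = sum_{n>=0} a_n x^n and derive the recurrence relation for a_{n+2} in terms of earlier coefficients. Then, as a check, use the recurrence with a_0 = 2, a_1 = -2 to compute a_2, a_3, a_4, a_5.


Substitute y = sum_n a_n x^n.
y''(x) has coefficient (n+2)(n+1) a_{n+2} at x^n;
-3 x y'(x) has coefficient -3 n a_n at x^n (shift);
7 y(x) has coefficient 7 a_n at x^n.
Matching x^n: (n+2)(n+1) a_{n+2} + (-3n + 7) a_n = 0.
Thus a_{n+2} = (3n - 7) / ((n+1)(n+2)) * a_n.

Check with a_0 = 2, a_1 = -2 (apply the recurrence for n = 0, 1, 2, 3): a_0 = 2, a_1 = -2, a_2 = -7, a_3 = 4/3, a_4 = 7/12, a_5 = 2/15.

a_(n+2) = (3n - 7) / ((n+1)(n+2)) * a_n; check: a_0 = 2, a_1 = -2, a_2 = -7, a_3 = 4/3, a_4 = 7/12, a_5 = 2/15


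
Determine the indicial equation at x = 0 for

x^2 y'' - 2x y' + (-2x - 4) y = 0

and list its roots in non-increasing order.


Divide by x^2 to reach normal form y'' + P_1(x) y' + P_2(x) y = 0 with P_1(x) = -2/x and P_2(x) = -2/x - 4/x^2.
x = 0 is a singular point because the y'-coefficient -2/x has a pole at x = 0 and the y-coefficient -2/x - 4/x^2 has a pole at x = 0.
It is a regular singular point because x P_1(x) = p(x) = -2 and x^2 P_2(x) = q(x) = -2x - 4 are polynomials, hence analytic at x = 0.
p(0) = -2,  q(0) = -4.
Indicial equation: r(r-1) + p(0) r + q(0) = 0, i.e. r^2 + (p(0) - 1) r + q(0) = 0, i.e. r^2 - 3 r - 4 = 0.
Discriminant: (-3)^2 - 4(-4) = 25, so r = (3 ± 5)/2.
Solving: r_1 = 4, r_2 = -1.

indicial: r^2 - 3 r - 4 = 0; roots r_1 = 4, r_2 = -1


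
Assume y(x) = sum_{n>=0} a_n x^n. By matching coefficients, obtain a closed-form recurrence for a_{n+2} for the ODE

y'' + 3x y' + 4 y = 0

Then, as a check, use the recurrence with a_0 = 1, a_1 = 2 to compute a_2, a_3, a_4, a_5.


Substitute y = sum_n a_n x^n.
y''(x) has coefficient (n+2)(n+1) a_{n+2} at x^n;
3 x y'(x) has coefficient 3 n a_n at x^n (shift);
4 y(x) has coefficient 4 a_n at x^n.
Matching x^n: (n+2)(n+1) a_{n+2} + (3n + 4) a_n = 0.
Thus a_{n+2} = (-3n - 4) / ((n+1)(n+2)) * a_n.

Check with a_0 = 1, a_1 = 2 (apply the recurrence for n = 0, 1, 2, 3): a_0 = 1, a_1 = 2, a_2 = -2, a_3 = -7/3, a_4 = 5/3, a_5 = 91/60.

a_(n+2) = (-3n - 4) / ((n+1)(n+2)) * a_n; check: a_0 = 1, a_1 = 2, a_2 = -2, a_3 = -7/3, a_4 = 5/3, a_5 = 91/60


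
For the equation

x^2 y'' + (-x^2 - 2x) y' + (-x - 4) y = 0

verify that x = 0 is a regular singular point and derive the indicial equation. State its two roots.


Divide by x^2 to reach normal form y'' + P_1(x) y' + P_2(x) y = 0 with P_1(x) = -1 - 2/x and P_2(x) = -1/x - 4/x^2.
x = 0 is a singular point because the y'-coefficient -1 - 2/x has a pole at x = 0 and the y-coefficient -1/x - 4/x^2 has a pole at x = 0.
It is a regular singular point because x P_1(x) = p(x) = -x - 2 and x^2 P_2(x) = q(x) = -x - 4 are polynomials, hence analytic at x = 0.
p(0) = -2,  q(0) = -4.
Indicial equation: r(r-1) + p(0) r + q(0) = 0, i.e. r^2 + (p(0) - 1) r + q(0) = 0, i.e. r^2 - 3 r - 4 = 0.
Discriminant: (-3)^2 - 4(-4) = 25, so r = (3 ± 5)/2.
Solving: r_1 = 4, r_2 = -1.

indicial: r^2 - 3 r - 4 = 0; roots r_1 = 4, r_2 = -1


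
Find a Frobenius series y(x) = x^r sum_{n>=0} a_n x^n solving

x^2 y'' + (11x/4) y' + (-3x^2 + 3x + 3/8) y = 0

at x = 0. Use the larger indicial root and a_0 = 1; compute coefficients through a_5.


Write in Frobenius form y'' + (p(x)/x) y' + (q(x)/x^2) y = 0:
  p(x) = 11/4,  q(x) = -3x^2 + 3x + 3/8.
Indicial equation: r(r-1) + (11/4) r + (3/8) = 0 -> roots r_1 = -1/4, r_2 = -3/2.
Take r = r_1 = -1/4. Let y(x) = x^r sum_{n>=0} a_n x^n with a_0 = 1.
Substitute y = x^r sum a_n x^n and match x^{r+n}. The recurrence is
  D(n) a_n + 3 a_{n-1} - 3 a_{n-2} = 0,  where D(n) = (r+n)(r+n-1) + (11/4)(r+n) + (3/8).
  a_n = [-3 a_{n-1} + 3 a_{n-2}] / D(n).
Since the indicial polynomial factors as (r - r_1)(r - r_2), D(n) = (r_1 + n - r_1)(r_1 + n - r_2) = n(n + 5/4).
Evaluating step by step (a_0 = 1):
  n = 1: D(1) = 1(1 + 5/4) = 9/4; numerator = -3(1) = -3; a_1 = (-3)/(9/4) = -4/3
  n = 2: D(2) = 2(2 + 5/4) = 13/2; numerator = -3(-4/3) + 3(1) = 7; a_2 = (7)/(13/2) = 14/13
  n = 3: D(3) = 3(3 + 5/4) = 51/4; numerator = -3(14/13) + 3(-4/3) = -94/13; a_3 = (-94/13)/(51/4) = -376/663
  n = 4: D(4) = 4(4 + 5/4) = 21; numerator = -3(-376/663) + 3(14/13) = 1090/221; a_4 = (1090/221)/(21) = 1090/4641
  n = 5: D(5) = 5(5 + 5/4) = 125/4; numerator = -3(1090/4641) + 3(-376/663) = -3722/1547; a_5 = (-3722/1547)/(125/4) = -14888/193375

r = -1/4; a_0 = 1; a_1 = -4/3; a_2 = 14/13; a_3 = -376/663; a_4 = 1090/4641; a_5 = -14888/193375


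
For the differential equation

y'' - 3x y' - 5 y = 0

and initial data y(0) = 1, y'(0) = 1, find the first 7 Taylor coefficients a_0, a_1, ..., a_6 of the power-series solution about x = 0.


Ansatz: y(x) = sum_{n>=0} a_n x^n, so y'(x) = sum_{n>=1} n a_n x^(n-1) and y''(x) = sum_{n>=2} n(n-1) a_n x^(n-2).
Substitute into P(x) y'' + Q(x) y' + R(x) y = 0 with P(x) = 1, Q(x) = -3x, R(x) = -5, and match powers of x.
Initial conditions: a_0 = 1, a_1 = 1.
Setting the coefficient of each power of x to zero and solving order by order (substituting the coefficients already found):
  x^0: 2 a_2 - 5 a_0 = 0  ->  2 a_2 = 5 a_0 = 5  ->  a_2 = 5/2
  x^1: 6 a_3 - 8 a_1 = 0  ->  6 a_3 = 8 a_1 = 8  ->  a_3 = 4/3
  x^2: 12 a_4 - 11 a_2 = 0  ->  12 a_4 = 11 a_2 = 55/2  ->  a_4 = 55/24
  x^3: 20 a_5 - 14 a_3 = 0  ->  20 a_5 = 14 a_3 = 56/3  ->  a_5 = 14/15
  x^4: 30 a_6 - 17 a_4 = 0  ->  30 a_6 = 17 a_4 = 935/24  ->  a_6 = 187/144
Truncated series: y(x) = 1 + x + (5/2) x^2 + (4/3) x^3 + (55/24) x^4 + (14/15) x^5 + (187/144) x^6 + O(x^7).

a_0 = 1; a_1 = 1; a_2 = 5/2; a_3 = 4/3; a_4 = 55/24; a_5 = 14/15; a_6 = 187/144


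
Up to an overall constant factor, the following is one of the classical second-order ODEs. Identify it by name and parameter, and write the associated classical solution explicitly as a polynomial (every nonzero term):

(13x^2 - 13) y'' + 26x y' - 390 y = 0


All three coefficients share the factor -13; dividing through by -13 gives  (1 - x^2) y'' - 2x y' + 30 y = 0.
This matches the Legendre equation (1 - x^2) y'' - 2x y' + n(n+1) y = 0 (note the -2x y' term) with n(n+1) = 30, so n = 5; the polynomial solution is P_5(x).
With y = sum_k a_k x^k, matching x^k gives (k+2)(k+1) a_{k+2} = [k(k+1) - n(n+1)] a_k = (k - 5)(k + 6) a_k. The right side vanishes at k = 5, so the series with the parity of 5 terminates at degree 5.
Standard normalization (P_n(1) = 1): leading coefficient (2n)!/(2^n (n!)^2) = 3628800/(32*14400) = 63/8, so a_5 = 63/8. Work downward with a_k = (k+1)(k+2) a_{k+2} / ((k - 5)(k + 6)):
  a_3 = (4)(5)(63/8) / ((3 - 5)(3 + 6)) = (315/2)/(-18) = -35/4
  a_1 = (2)(3)(-35/4) / ((1 - 5)(1 + 6)) = (-105/2)/(-28) = 15/8
Hence P_5(x) = 63 x^5/8 - 35 x^3/4 + 15 x/8.

P_5(x); series = 63 x^5/8 - 35 x^3/4 + 15 x/8
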